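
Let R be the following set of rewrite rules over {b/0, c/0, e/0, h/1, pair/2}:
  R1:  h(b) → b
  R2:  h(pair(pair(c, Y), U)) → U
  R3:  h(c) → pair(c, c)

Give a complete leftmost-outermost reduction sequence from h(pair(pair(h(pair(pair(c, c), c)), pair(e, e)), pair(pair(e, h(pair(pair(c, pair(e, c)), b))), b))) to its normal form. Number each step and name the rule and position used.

pair(pair(e, b), b)

1. h(pair(pair(h(pair(pair(c, c), c)), pair(e, e)), pair(pair(e, h(pair(pair(c, pair(e, c)), b))), b)))  →  h(pair(pair(c, pair(e, e)), pair(pair(e, h(pair(pair(c, pair(e, c)), b))), b)))   [R2 at 1.1.1]
2. h(pair(pair(c, pair(e, e)), pair(pair(e, h(pair(pair(c, pair(e, c)), b))), b)))  →  pair(pair(e, h(pair(pair(c, pair(e, c)), b))), b)   [R2 at ε]
3. pair(pair(e, h(pair(pair(c, pair(e, c)), b))), b)  →  pair(pair(e, b), b)   [R2 at 1.2]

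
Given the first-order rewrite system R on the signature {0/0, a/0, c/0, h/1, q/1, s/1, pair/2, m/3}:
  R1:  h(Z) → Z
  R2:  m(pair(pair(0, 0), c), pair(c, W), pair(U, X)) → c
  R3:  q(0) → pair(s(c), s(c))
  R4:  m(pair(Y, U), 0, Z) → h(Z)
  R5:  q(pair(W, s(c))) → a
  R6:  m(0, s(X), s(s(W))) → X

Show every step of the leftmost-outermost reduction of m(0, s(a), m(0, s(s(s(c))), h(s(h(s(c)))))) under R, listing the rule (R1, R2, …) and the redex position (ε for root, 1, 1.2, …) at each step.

1. m(0, s(a), m(0, s(s(s(c))), h(s(h(s(c))))))  →  m(0, s(a), m(0, s(s(s(c))), s(h(s(c)))))   [R1 at 3.3]
2. m(0, s(a), m(0, s(s(s(c))), s(h(s(c)))))  →  m(0, s(a), m(0, s(s(s(c))), s(s(c))))   [R1 at 3.3.1]
3. m(0, s(a), m(0, s(s(s(c))), s(s(c))))  →  m(0, s(a), s(s(c)))   [R6 at 3]
4. m(0, s(a), s(s(c)))  →  a   [R6 at ε]

a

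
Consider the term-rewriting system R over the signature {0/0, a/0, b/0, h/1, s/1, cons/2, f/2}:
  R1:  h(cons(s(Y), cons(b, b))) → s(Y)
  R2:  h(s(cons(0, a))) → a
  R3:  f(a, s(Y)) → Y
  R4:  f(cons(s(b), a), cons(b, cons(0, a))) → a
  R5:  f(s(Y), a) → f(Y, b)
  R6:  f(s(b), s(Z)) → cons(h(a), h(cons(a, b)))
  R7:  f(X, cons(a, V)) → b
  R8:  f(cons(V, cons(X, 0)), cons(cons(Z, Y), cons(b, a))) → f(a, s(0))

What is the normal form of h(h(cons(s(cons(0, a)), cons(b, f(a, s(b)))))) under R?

1. h(h(cons(s(cons(0, a)), cons(b, f(a, s(b))))))  →  h(h(cons(s(cons(0, a)), cons(b, b))))   [R3 at 1.1.2.2]
2. h(h(cons(s(cons(0, a)), cons(b, b))))  →  h(s(cons(0, a)))   [R1 at 1]
3. h(s(cons(0, a)))  →  a   [R2 at ε]

a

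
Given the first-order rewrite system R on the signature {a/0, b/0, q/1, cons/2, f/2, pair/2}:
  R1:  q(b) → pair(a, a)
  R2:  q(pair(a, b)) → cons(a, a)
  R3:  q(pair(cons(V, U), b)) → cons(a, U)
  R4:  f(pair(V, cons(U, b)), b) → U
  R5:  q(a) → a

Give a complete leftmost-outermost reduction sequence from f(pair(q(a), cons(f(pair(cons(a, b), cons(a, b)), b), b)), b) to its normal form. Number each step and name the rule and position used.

1. f(pair(q(a), cons(f(pair(cons(a, b), cons(a, b)), b), b)), b)  →  f(pair(cons(a, b), cons(a, b)), b)   [R4 at ε]
2. f(pair(cons(a, b), cons(a, b)), b)  →  a   [R4 at ε]

a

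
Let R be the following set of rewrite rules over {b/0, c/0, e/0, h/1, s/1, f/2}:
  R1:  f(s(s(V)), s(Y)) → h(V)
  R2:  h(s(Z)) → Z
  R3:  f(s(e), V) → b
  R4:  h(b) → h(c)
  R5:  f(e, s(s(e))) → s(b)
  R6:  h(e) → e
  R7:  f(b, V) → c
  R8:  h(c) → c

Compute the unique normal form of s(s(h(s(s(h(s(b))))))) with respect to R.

1. s(s(h(s(s(h(s(b)))))))  →  s(s(s(h(s(b)))))   [R2 at 1.1]
2. s(s(s(h(s(b)))))  →  s(s(s(b)))   [R2 at 1.1.1]

s(s(s(b)))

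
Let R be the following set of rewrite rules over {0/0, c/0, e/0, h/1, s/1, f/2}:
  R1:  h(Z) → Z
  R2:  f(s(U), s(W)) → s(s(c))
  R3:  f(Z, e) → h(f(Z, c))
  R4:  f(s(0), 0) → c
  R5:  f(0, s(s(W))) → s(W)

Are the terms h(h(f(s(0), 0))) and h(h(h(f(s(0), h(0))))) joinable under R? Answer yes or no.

Reduce t₁ = h(h(f(s(0), 0))):
1. h(h(f(s(0), 0)))  →  h(f(s(0), 0))   [R1 at ε]
2. h(f(s(0), 0))  →  f(s(0), 0)   [R1 at ε]
3. f(s(0), 0)  →  c   [R4 at ε]

Reduce t₂ = h(h(h(f(s(0), h(0))))):
1. h(h(h(f(s(0), h(0)))))  →  h(h(f(s(0), h(0))))   [R1 at ε]
2. h(h(f(s(0), h(0))))  →  h(f(s(0), h(0)))   [R1 at ε]
3. h(f(s(0), h(0)))  →  f(s(0), h(0))   [R1 at ε]
4. f(s(0), h(0))  →  f(s(0), 0)   [R1 at 2]
5. f(s(0), 0)  →  c   [R4 at ε]

yes — NF(t₁) = c, NF(t₂) = c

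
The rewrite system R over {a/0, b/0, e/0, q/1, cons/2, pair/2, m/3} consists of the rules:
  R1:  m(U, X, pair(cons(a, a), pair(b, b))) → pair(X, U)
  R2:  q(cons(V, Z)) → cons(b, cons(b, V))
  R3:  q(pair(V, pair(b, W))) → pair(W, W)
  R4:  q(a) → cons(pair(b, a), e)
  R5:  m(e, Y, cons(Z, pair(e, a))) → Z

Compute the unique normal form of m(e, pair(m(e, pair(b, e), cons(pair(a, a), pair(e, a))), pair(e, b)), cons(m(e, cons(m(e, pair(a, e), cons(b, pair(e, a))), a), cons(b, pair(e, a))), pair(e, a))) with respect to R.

b

1. m(e, pair(m(e, pair(b, e), cons(pair(a, a), pair(e, a))), pair(e, b)), cons(m(e, cons(m(e, pair(a, e), cons(b, pair(e, a))), a), cons(b, pair(e, a))), pair(e, a)))  →  m(e, cons(m(e, pair(a, e), cons(b, pair(e, a))), a), cons(b, pair(e, a)))   [R5 at ε]
2. m(e, cons(m(e, pair(a, e), cons(b, pair(e, a))), a), cons(b, pair(e, a)))  →  b   [R5 at ε]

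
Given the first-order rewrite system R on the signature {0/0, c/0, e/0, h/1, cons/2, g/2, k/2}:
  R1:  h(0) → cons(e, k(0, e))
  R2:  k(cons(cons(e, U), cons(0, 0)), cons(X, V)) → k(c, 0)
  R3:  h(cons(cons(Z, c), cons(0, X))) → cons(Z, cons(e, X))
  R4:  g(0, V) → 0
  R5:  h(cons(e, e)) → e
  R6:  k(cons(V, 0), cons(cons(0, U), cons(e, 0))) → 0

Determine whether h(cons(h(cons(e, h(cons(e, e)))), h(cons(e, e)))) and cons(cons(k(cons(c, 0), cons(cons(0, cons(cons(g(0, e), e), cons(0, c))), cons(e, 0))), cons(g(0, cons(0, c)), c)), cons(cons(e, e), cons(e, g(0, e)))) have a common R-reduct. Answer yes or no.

Reduce t₁ = h(cons(h(cons(e, h(cons(e, e)))), h(cons(e, e)))):
1. h(cons(h(cons(e, h(cons(e, e)))), h(cons(e, e))))  →  h(cons(h(cons(e, e)), h(cons(e, e))))   [R5 at 1.1.1.2]
2. h(cons(h(cons(e, e)), h(cons(e, e))))  →  h(cons(e, h(cons(e, e))))   [R5 at 1.1]
3. h(cons(e, h(cons(e, e))))  →  h(cons(e, e))   [R5 at 1.2]
4. h(cons(e, e))  →  e   [R5 at ε]

Reduce t₂ = cons(cons(k(cons(c, 0), cons(cons(0, cons(cons(g(0, e), e), cons(0, c))), cons(e, 0))), cons(g(0, cons(0, c)), c)), cons(cons(e, e), cons(e, g(0, e)))):
1. cons(cons(k(cons(c, 0), cons(cons(0, cons(cons(g(0, e), e), cons(0, c))), cons(e, 0))), cons(g(0, cons(0, c)), c)), cons(cons(e, e), cons(e, g(0, e))))  →  cons(cons(0, cons(g(0, cons(0, c)), c)), cons(cons(e, e), cons(e, g(0, e))))   [R6 at 1.1]
2. cons(cons(0, cons(g(0, cons(0, c)), c)), cons(cons(e, e), cons(e, g(0, e))))  →  cons(cons(0, cons(0, c)), cons(cons(e, e), cons(e, g(0, e))))   [R4 at 1.2.1]
3. cons(cons(0, cons(0, c)), cons(cons(e, e), cons(e, g(0, e))))  →  cons(cons(0, cons(0, c)), cons(cons(e, e), cons(e, 0)))   [R4 at 2.2.2]

no — NF(t₁) = e, NF(t₂) = cons(cons(0, cons(0, c)), cons(cons(e, e), cons(e, 0)))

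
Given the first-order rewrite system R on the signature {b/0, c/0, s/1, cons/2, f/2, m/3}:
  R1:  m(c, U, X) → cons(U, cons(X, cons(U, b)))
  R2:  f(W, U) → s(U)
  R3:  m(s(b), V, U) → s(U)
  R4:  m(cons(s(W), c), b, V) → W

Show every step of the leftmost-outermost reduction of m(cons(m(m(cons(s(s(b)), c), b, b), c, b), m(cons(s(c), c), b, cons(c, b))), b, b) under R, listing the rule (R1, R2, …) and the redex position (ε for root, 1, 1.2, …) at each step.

1. m(cons(m(m(cons(s(s(b)), c), b, b), c, b), m(cons(s(c), c), b, cons(c, b))), b, b)  →  m(cons(m(s(b), c, b), m(cons(s(c), c), b, cons(c, b))), b, b)   [R4 at 1.1.1]
2. m(cons(m(s(b), c, b), m(cons(s(c), c), b, cons(c, b))), b, b)  →  m(cons(s(b), m(cons(s(c), c), b, cons(c, b))), b, b)   [R3 at 1.1]
3. m(cons(s(b), m(cons(s(c), c), b, cons(c, b))), b, b)  →  m(cons(s(b), c), b, b)   [R4 at 1.2]
4. m(cons(s(b), c), b, b)  →  b   [R4 at ε]

b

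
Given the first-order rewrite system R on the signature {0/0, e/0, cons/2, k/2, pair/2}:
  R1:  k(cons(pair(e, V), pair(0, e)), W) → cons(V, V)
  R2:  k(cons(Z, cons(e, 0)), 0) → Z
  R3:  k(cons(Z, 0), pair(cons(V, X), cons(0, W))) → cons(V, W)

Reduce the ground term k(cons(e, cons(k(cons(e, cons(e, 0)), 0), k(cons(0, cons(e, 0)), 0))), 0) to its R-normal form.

e

1. k(cons(e, cons(k(cons(e, cons(e, 0)), 0), k(cons(0, cons(e, 0)), 0))), 0)  →  k(cons(e, cons(e, k(cons(0, cons(e, 0)), 0))), 0)   [R2 at 1.2.1]
2. k(cons(e, cons(e, k(cons(0, cons(e, 0)), 0))), 0)  →  k(cons(e, cons(e, 0)), 0)   [R2 at 1.2.2]
3. k(cons(e, cons(e, 0)), 0)  →  e   [R2 at ε]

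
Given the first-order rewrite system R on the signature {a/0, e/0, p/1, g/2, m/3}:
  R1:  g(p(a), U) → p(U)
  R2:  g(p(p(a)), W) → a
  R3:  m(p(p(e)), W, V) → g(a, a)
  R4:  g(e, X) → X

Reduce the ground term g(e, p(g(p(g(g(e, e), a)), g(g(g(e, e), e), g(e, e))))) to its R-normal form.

p(p(e))

1. g(e, p(g(p(g(g(e, e), a)), g(g(g(e, e), e), g(e, e)))))  →  p(g(p(g(g(e, e), a)), g(g(g(e, e), e), g(e, e))))   [R4 at ε]
2. p(g(p(g(g(e, e), a)), g(g(g(e, e), e), g(e, e))))  →  p(g(p(g(e, a)), g(g(g(e, e), e), g(e, e))))   [R4 at 1.1.1.1]
3. p(g(p(g(e, a)), g(g(g(e, e), e), g(e, e))))  →  p(g(p(a), g(g(g(e, e), e), g(e, e))))   [R4 at 1.1.1]
4. p(g(p(a), g(g(g(e, e), e), g(e, e))))  →  p(p(g(g(g(e, e), e), g(e, e))))   [R1 at 1]
5. p(p(g(g(g(e, e), e), g(e, e))))  →  p(p(g(g(e, e), g(e, e))))   [R4 at 1.1.1.1]
6. p(p(g(g(e, e), g(e, e))))  →  p(p(g(e, g(e, e))))   [R4 at 1.1.1]
7. p(p(g(e, g(e, e))))  →  p(p(g(e, e)))   [R4 at 1.1]
8. p(p(g(e, e)))  →  p(p(e))   [R4 at 1.1]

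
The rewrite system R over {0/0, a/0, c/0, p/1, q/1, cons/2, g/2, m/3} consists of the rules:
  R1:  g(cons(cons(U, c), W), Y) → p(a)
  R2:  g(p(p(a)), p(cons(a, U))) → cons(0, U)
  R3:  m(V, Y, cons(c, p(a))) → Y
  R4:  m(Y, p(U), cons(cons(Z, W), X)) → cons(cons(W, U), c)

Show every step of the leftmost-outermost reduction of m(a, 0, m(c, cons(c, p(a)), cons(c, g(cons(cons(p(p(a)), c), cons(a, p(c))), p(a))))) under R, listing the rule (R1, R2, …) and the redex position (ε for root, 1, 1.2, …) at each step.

0

1. m(a, 0, m(c, cons(c, p(a)), cons(c, g(cons(cons(p(p(a)), c), cons(a, p(c))), p(a)))))  →  m(a, 0, m(c, cons(c, p(a)), cons(c, p(a))))   [R1 at 3.3.2]
2. m(a, 0, m(c, cons(c, p(a)), cons(c, p(a))))  →  m(a, 0, cons(c, p(a)))   [R3 at 3]
3. m(a, 0, cons(c, p(a)))  →  0   [R3 at ε]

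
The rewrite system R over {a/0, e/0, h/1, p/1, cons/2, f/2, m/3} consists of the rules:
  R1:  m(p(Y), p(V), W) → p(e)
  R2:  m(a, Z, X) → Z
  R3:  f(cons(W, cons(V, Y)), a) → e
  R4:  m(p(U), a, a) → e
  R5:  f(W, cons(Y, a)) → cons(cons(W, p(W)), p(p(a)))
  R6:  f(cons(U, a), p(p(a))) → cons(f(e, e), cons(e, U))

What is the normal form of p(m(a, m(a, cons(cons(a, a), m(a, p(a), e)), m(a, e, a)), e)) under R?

1. p(m(a, m(a, cons(cons(a, a), m(a, p(a), e)), m(a, e, a)), e))  →  p(m(a, cons(cons(a, a), m(a, p(a), e)), m(a, e, a)))   [R2 at 1]
2. p(m(a, cons(cons(a, a), m(a, p(a), e)), m(a, e, a)))  →  p(cons(cons(a, a), m(a, p(a), e)))   [R2 at 1]
3. p(cons(cons(a, a), m(a, p(a), e)))  →  p(cons(cons(a, a), p(a)))   [R2 at 1.2]

p(cons(cons(a, a), p(a)))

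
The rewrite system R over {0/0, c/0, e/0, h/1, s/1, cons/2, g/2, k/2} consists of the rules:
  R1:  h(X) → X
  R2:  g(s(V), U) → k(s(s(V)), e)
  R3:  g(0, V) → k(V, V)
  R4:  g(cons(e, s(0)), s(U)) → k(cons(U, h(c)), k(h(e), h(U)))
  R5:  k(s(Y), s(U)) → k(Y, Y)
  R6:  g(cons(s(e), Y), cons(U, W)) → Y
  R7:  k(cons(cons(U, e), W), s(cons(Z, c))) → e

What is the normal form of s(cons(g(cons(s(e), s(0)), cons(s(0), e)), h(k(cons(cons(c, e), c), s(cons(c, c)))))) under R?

1. s(cons(g(cons(s(e), s(0)), cons(s(0), e)), h(k(cons(cons(c, e), c), s(cons(c, c))))))  →  s(cons(s(0), h(k(cons(cons(c, e), c), s(cons(c, c))))))   [R6 at 1.1]
2. s(cons(s(0), h(k(cons(cons(c, e), c), s(cons(c, c))))))  →  s(cons(s(0), k(cons(cons(c, e), c), s(cons(c, c)))))   [R1 at 1.2]
3. s(cons(s(0), k(cons(cons(c, e), c), s(cons(c, c)))))  →  s(cons(s(0), e))   [R7 at 1.2]

s(cons(s(0), e))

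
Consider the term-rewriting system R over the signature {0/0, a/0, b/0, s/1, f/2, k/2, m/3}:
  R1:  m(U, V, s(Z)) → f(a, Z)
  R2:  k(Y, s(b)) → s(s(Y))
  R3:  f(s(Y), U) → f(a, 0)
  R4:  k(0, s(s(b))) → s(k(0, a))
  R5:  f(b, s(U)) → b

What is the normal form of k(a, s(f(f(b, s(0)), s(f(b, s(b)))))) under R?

s(s(a))

1. k(a, s(f(f(b, s(0)), s(f(b, s(b))))))  →  k(a, s(f(b, s(f(b, s(b))))))   [R5 at 2.1.1]
2. k(a, s(f(b, s(f(b, s(b))))))  →  k(a, s(b))   [R5 at 2.1]
3. k(a, s(b))  →  s(s(a))   [R2 at ε]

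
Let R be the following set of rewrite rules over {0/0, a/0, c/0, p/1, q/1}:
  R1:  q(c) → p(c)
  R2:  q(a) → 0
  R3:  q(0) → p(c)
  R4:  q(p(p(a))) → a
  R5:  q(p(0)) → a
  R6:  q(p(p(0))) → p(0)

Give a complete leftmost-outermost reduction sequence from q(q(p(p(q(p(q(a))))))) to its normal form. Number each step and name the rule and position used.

0

1. q(q(p(p(q(p(q(a)))))))  →  q(q(p(p(q(p(0))))))   [R2 at 1.1.1.1.1.1]
2. q(q(p(p(q(p(0))))))  →  q(q(p(p(a))))   [R5 at 1.1.1.1]
3. q(q(p(p(a))))  →  q(a)   [R4 at 1]
4. q(a)  →  0   [R2 at ε]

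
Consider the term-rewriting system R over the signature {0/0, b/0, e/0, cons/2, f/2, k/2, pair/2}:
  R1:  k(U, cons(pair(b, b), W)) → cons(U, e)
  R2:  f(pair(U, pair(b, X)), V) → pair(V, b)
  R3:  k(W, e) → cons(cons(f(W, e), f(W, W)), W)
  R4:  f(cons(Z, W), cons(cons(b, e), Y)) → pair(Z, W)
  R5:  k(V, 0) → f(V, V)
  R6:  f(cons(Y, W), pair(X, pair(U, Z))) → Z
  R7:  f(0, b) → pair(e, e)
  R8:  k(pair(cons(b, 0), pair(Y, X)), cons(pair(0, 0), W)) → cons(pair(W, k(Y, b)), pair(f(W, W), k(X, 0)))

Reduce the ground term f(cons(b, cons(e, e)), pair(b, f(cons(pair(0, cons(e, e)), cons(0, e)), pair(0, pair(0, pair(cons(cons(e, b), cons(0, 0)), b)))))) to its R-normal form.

b

1. f(cons(b, cons(e, e)), pair(b, f(cons(pair(0, cons(e, e)), cons(0, e)), pair(0, pair(0, pair(cons(cons(e, b), cons(0, 0)), b))))))  →  f(cons(b, cons(e, e)), pair(b, pair(cons(cons(e, b), cons(0, 0)), b)))   [R6 at 2.2]
2. f(cons(b, cons(e, e)), pair(b, pair(cons(cons(e, b), cons(0, 0)), b)))  →  b   [R6 at ε]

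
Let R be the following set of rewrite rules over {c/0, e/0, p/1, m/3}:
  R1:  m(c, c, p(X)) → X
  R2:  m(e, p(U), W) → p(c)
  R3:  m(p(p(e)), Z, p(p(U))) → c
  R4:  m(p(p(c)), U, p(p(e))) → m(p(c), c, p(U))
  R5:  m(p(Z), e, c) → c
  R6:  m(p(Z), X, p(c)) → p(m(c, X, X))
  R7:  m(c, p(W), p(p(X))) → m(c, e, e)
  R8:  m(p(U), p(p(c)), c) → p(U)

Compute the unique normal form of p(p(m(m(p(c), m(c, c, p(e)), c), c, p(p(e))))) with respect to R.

p(p(p(e)))

1. p(p(m(m(p(c), m(c, c, p(e)), c), c, p(p(e)))))  →  p(p(m(m(p(c), e, c), c, p(p(e)))))   [R1 at 1.1.1.2]
2. p(p(m(m(p(c), e, c), c, p(p(e)))))  →  p(p(m(c, c, p(p(e)))))   [R5 at 1.1.1]
3. p(p(m(c, c, p(p(e)))))  →  p(p(p(e)))   [R1 at 1.1]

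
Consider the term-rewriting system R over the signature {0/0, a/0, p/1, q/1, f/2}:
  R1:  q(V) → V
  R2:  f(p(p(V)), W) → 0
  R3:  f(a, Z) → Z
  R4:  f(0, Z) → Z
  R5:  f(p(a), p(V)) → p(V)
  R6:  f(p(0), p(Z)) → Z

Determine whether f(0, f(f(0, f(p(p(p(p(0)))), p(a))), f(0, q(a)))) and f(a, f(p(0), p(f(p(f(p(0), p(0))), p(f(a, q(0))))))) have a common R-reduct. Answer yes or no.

Reduce t₁ = f(0, f(f(0, f(p(p(p(p(0)))), p(a))), f(0, q(a)))):
1. f(0, f(f(0, f(p(p(p(p(0)))), p(a))), f(0, q(a))))  →  f(f(0, f(p(p(p(p(0)))), p(a))), f(0, q(a)))   [R4 at ε]
2. f(f(0, f(p(p(p(p(0)))), p(a))), f(0, q(a)))  →  f(f(p(p(p(p(0)))), p(a)), f(0, q(a)))   [R4 at 1]
3. f(f(p(p(p(p(0)))), p(a)), f(0, q(a)))  →  f(0, f(0, q(a)))   [R2 at 1]
4. f(0, f(0, q(a)))  →  f(0, q(a))   [R4 at ε]
5. f(0, q(a))  →  q(a)   [R4 at ε]
6. q(a)  →  a   [R1 at ε]

Reduce t₂ = f(a, f(p(0), p(f(p(f(p(0), p(0))), p(f(a, q(0))))))):
1. f(a, f(p(0), p(f(p(f(p(0), p(0))), p(f(a, q(0)))))))  →  f(p(0), p(f(p(f(p(0), p(0))), p(f(a, q(0))))))   [R3 at ε]
2. f(p(0), p(f(p(f(p(0), p(0))), p(f(a, q(0))))))  →  f(p(f(p(0), p(0))), p(f(a, q(0))))   [R6 at ε]
3. f(p(f(p(0), p(0))), p(f(a, q(0))))  →  f(p(0), p(f(a, q(0))))   [R6 at 1.1]
4. f(p(0), p(f(a, q(0))))  →  f(a, q(0))   [R6 at ε]
5. f(a, q(0))  →  q(0)   [R3 at ε]
6. q(0)  →  0   [R1 at ε]

no — NF(t₁) = a, NF(t₂) = 0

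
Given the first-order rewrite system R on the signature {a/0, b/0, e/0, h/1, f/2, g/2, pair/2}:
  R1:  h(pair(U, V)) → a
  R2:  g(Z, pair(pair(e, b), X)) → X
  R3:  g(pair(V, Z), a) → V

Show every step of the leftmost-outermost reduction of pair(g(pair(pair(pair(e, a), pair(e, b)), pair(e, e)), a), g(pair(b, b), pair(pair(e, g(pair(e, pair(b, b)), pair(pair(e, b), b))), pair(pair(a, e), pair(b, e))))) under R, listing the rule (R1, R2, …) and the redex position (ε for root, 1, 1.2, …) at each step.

1. pair(g(pair(pair(pair(e, a), pair(e, b)), pair(e, e)), a), g(pair(b, b), pair(pair(e, g(pair(e, pair(b, b)), pair(pair(e, b), b))), pair(pair(a, e), pair(b, e)))))  →  pair(pair(pair(e, a), pair(e, b)), g(pair(b, b), pair(pair(e, g(pair(e, pair(b, b)), pair(pair(e, b), b))), pair(pair(a, e), pair(b, e)))))   [R3 at 1]
2. pair(pair(pair(e, a), pair(e, b)), g(pair(b, b), pair(pair(e, g(pair(e, pair(b, b)), pair(pair(e, b), b))), pair(pair(a, e), pair(b, e)))))  →  pair(pair(pair(e, a), pair(e, b)), g(pair(b, b), pair(pair(e, b), pair(pair(a, e), pair(b, e)))))   [R2 at 2.2.1.2]
3. pair(pair(pair(e, a), pair(e, b)), g(pair(b, b), pair(pair(e, b), pair(pair(a, e), pair(b, e)))))  →  pair(pair(pair(e, a), pair(e, b)), pair(pair(a, e), pair(b, e)))   [R2 at 2]

pair(pair(pair(e, a), pair(e, b)), pair(pair(a, e), pair(b, e)))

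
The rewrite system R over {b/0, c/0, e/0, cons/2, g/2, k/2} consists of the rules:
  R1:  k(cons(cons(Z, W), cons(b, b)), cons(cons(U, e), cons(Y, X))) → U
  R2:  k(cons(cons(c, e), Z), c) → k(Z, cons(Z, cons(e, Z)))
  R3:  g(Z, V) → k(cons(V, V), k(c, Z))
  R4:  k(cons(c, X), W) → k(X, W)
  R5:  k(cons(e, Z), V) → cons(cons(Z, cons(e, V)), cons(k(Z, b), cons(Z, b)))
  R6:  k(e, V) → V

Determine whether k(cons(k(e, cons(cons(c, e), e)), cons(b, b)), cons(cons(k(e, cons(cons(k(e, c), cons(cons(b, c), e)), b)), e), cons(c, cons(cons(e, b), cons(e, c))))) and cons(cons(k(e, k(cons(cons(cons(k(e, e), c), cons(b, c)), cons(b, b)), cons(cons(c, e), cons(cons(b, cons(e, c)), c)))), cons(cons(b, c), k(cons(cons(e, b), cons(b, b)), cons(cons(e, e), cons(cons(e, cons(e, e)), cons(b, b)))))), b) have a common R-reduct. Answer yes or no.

yes — NF(t₁) = cons(cons(c, cons(cons(b, c), e)), b), NF(t₂) = cons(cons(c, cons(cons(b, c), e)), b)

Reduce t₁ = k(cons(k(e, cons(cons(c, e), e)), cons(b, b)), cons(cons(k(e, cons(cons(k(e, c), cons(cons(b, c), e)), b)), e), cons(c, cons(cons(e, b), cons(e, c))))):
1. k(cons(k(e, cons(cons(c, e), e)), cons(b, b)), cons(cons(k(e, cons(cons(k(e, c), cons(cons(b, c), e)), b)), e), cons(c, cons(cons(e, b), cons(e, c)))))  →  k(cons(cons(cons(c, e), e), cons(b, b)), cons(cons(k(e, cons(cons(k(e, c), cons(cons(b, c), e)), b)), e), cons(c, cons(cons(e, b), cons(e, c)))))   [R6 at 1.1]
2. k(cons(cons(cons(c, e), e), cons(b, b)), cons(cons(k(e, cons(cons(k(e, c), cons(cons(b, c), e)), b)), e), cons(c, cons(cons(e, b), cons(e, c)))))  →  k(e, cons(cons(k(e, c), cons(cons(b, c), e)), b))   [R1 at ε]
3. k(e, cons(cons(k(e, c), cons(cons(b, c), e)), b))  →  cons(cons(k(e, c), cons(cons(b, c), e)), b)   [R6 at ε]
4. cons(cons(k(e, c), cons(cons(b, c), e)), b)  →  cons(cons(c, cons(cons(b, c), e)), b)   [R6 at 1.1]

Reduce t₂ = cons(cons(k(e, k(cons(cons(cons(k(e, e), c), cons(b, c)), cons(b, b)), cons(cons(c, e), cons(cons(b, cons(e, c)), c)))), cons(cons(b, c), k(cons(cons(e, b), cons(b, b)), cons(cons(e, e), cons(cons(e, cons(e, e)), cons(b, b)))))), b):
1. cons(cons(k(e, k(cons(cons(cons(k(e, e), c), cons(b, c)), cons(b, b)), cons(cons(c, e), cons(cons(b, cons(e, c)), c)))), cons(cons(b, c), k(cons(cons(e, b), cons(b, b)), cons(cons(e, e), cons(cons(e, cons(e, e)), cons(b, b)))))), b)  →  cons(cons(k(cons(cons(cons(k(e, e), c), cons(b, c)), cons(b, b)), cons(cons(c, e), cons(cons(b, cons(e, c)), c))), cons(cons(b, c), k(cons(cons(e, b), cons(b, b)), cons(cons(e, e), cons(cons(e, cons(e, e)), cons(b, b)))))), b)   [R6 at 1.1]
2. cons(cons(k(cons(cons(cons(k(e, e), c), cons(b, c)), cons(b, b)), cons(cons(c, e), cons(cons(b, cons(e, c)), c))), cons(cons(b, c), k(cons(cons(e, b), cons(b, b)), cons(cons(e, e), cons(cons(e, cons(e, e)), cons(b, b)))))), b)  →  cons(cons(c, cons(cons(b, c), k(cons(cons(e, b), cons(b, b)), cons(cons(e, e), cons(cons(e, cons(e, e)), cons(b, b)))))), b)   [R1 at 1.1]
3. cons(cons(c, cons(cons(b, c), k(cons(cons(e, b), cons(b, b)), cons(cons(e, e), cons(cons(e, cons(e, e)), cons(b, b)))))), b)  →  cons(cons(c, cons(cons(b, c), e)), b)   [R1 at 1.2.2]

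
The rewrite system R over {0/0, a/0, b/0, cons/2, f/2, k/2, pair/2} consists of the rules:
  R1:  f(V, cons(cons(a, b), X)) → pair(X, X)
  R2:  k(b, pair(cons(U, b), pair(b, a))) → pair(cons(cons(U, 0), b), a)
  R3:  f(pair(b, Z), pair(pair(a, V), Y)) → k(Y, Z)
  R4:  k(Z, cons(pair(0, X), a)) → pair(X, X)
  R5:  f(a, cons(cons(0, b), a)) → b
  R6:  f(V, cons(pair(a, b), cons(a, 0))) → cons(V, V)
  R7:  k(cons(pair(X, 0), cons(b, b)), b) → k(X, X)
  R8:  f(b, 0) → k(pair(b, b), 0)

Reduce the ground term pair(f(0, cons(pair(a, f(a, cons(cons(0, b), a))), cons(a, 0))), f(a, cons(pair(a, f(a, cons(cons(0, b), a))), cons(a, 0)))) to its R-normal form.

pair(cons(0, 0), cons(a, a))

1. pair(f(0, cons(pair(a, f(a, cons(cons(0, b), a))), cons(a, 0))), f(a, cons(pair(a, f(a, cons(cons(0, b), a))), cons(a, 0))))  →  pair(f(0, cons(pair(a, b), cons(a, 0))), f(a, cons(pair(a, f(a, cons(cons(0, b), a))), cons(a, 0))))   [R5 at 1.2.1.2]
2. pair(f(0, cons(pair(a, b), cons(a, 0))), f(a, cons(pair(a, f(a, cons(cons(0, b), a))), cons(a, 0))))  →  pair(cons(0, 0), f(a, cons(pair(a, f(a, cons(cons(0, b), a))), cons(a, 0))))   [R6 at 1]
3. pair(cons(0, 0), f(a, cons(pair(a, f(a, cons(cons(0, b), a))), cons(a, 0))))  →  pair(cons(0, 0), f(a, cons(pair(a, b), cons(a, 0))))   [R5 at 2.2.1.2]
4. pair(cons(0, 0), f(a, cons(pair(a, b), cons(a, 0))))  →  pair(cons(0, 0), cons(a, a))   [R6 at 2]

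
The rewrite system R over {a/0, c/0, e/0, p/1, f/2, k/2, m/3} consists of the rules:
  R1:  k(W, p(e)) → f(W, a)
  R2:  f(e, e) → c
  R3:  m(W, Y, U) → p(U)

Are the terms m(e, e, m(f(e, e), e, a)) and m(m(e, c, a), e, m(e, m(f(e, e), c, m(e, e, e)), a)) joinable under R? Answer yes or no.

Reduce t₁ = m(e, e, m(f(e, e), e, a)):
1. m(e, e, m(f(e, e), e, a))  →  p(m(f(e, e), e, a))   [R3 at ε]
2. p(m(f(e, e), e, a))  →  p(p(a))   [R3 at 1]

Reduce t₂ = m(m(e, c, a), e, m(e, m(f(e, e), c, m(e, e, e)), a)):
1. m(m(e, c, a), e, m(e, m(f(e, e), c, m(e, e, e)), a))  →  p(m(e, m(f(e, e), c, m(e, e, e)), a))   [R3 at ε]
2. p(m(e, m(f(e, e), c, m(e, e, e)), a))  →  p(p(a))   [R3 at 1]

yes — NF(t₁) = p(p(a)), NF(t₂) = p(p(a))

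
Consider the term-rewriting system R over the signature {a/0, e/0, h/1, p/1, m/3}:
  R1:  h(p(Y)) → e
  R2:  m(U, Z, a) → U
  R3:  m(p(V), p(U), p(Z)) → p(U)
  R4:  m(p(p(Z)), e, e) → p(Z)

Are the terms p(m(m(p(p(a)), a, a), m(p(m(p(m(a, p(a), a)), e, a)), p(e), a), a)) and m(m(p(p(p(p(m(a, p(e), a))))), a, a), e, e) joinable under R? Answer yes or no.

yes — NF(t₁) = p(p(p(a))), NF(t₂) = p(p(p(a)))

Reduce t₁ = p(m(m(p(p(a)), a, a), m(p(m(p(m(a, p(a), a)), e, a)), p(e), a), a)):
1. p(m(m(p(p(a)), a, a), m(p(m(p(m(a, p(a), a)), e, a)), p(e), a), a))  →  p(m(p(p(a)), a, a))   [R2 at 1]
2. p(m(p(p(a)), a, a))  →  p(p(p(a)))   [R2 at 1]

Reduce t₂ = m(m(p(p(p(p(m(a, p(e), a))))), a, a), e, e):
1. m(m(p(p(p(p(m(a, p(e), a))))), a, a), e, e)  →  m(p(p(p(p(m(a, p(e), a))))), e, e)   [R2 at 1]
2. m(p(p(p(p(m(a, p(e), a))))), e, e)  →  p(p(p(m(a, p(e), a))))   [R4 at ε]
3. p(p(p(m(a, p(e), a))))  →  p(p(p(a)))   [R2 at 1.1.1]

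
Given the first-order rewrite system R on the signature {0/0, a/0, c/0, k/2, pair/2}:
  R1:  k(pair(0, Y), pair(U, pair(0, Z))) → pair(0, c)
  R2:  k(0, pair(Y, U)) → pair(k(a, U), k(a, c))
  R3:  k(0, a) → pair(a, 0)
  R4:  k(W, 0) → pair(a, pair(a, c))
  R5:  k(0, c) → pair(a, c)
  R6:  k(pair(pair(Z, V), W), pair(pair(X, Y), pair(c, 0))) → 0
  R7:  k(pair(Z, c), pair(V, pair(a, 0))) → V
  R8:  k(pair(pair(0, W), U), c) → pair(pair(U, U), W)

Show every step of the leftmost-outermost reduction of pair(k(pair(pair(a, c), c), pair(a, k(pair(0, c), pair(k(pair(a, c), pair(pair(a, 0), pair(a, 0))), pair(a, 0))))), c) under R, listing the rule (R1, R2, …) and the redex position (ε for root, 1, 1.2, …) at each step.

1. pair(k(pair(pair(a, c), c), pair(a, k(pair(0, c), pair(k(pair(a, c), pair(pair(a, 0), pair(a, 0))), pair(a, 0))))), c)  →  pair(k(pair(pair(a, c), c), pair(a, k(pair(a, c), pair(pair(a, 0), pair(a, 0))))), c)   [R7 at 1.2.2]
2. pair(k(pair(pair(a, c), c), pair(a, k(pair(a, c), pair(pair(a, 0), pair(a, 0))))), c)  →  pair(k(pair(pair(a, c), c), pair(a, pair(a, 0))), c)   [R7 at 1.2.2]
3. pair(k(pair(pair(a, c), c), pair(a, pair(a, 0))), c)  →  pair(a, c)   [R7 at 1]

pair(a, c)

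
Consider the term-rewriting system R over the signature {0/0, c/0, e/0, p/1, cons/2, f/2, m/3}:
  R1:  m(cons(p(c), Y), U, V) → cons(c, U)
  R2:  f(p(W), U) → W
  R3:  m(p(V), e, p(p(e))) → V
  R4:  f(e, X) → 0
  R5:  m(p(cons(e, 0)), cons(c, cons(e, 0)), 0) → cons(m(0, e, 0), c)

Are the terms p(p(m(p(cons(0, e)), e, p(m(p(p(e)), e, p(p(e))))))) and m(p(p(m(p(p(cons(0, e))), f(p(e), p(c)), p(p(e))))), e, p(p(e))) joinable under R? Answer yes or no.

Reduce t₁ = p(p(m(p(cons(0, e)), e, p(m(p(p(e)), e, p(p(e))))))):
1. p(p(m(p(cons(0, e)), e, p(m(p(p(e)), e, p(p(e)))))))  →  p(p(m(p(cons(0, e)), e, p(p(e)))))   [R3 at 1.1.3.1]
2. p(p(m(p(cons(0, e)), e, p(p(e)))))  →  p(p(cons(0, e)))   [R3 at 1.1]

Reduce t₂ = m(p(p(m(p(p(cons(0, e))), f(p(e), p(c)), p(p(e))))), e, p(p(e))):
1. m(p(p(m(p(p(cons(0, e))), f(p(e), p(c)), p(p(e))))), e, p(p(e)))  →  p(m(p(p(cons(0, e))), f(p(e), p(c)), p(p(e))))   [R3 at ε]
2. p(m(p(p(cons(0, e))), f(p(e), p(c)), p(p(e))))  →  p(m(p(p(cons(0, e))), e, p(p(e))))   [R2 at 1.2]
3. p(m(p(p(cons(0, e))), e, p(p(e))))  →  p(p(cons(0, e)))   [R3 at 1]

yes — NF(t₁) = p(p(cons(0, e))), NF(t₂) = p(p(cons(0, e)))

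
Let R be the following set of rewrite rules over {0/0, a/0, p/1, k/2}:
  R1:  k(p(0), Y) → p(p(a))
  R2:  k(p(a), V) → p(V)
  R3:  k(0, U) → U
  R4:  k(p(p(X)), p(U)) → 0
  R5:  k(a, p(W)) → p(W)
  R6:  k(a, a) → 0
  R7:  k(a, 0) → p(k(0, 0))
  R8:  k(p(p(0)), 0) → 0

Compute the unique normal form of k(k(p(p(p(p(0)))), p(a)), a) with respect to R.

a

1. k(k(p(p(p(p(0)))), p(a)), a)  →  k(0, a)   [R4 at 1]
2. k(0, a)  →  a   [R3 at ε]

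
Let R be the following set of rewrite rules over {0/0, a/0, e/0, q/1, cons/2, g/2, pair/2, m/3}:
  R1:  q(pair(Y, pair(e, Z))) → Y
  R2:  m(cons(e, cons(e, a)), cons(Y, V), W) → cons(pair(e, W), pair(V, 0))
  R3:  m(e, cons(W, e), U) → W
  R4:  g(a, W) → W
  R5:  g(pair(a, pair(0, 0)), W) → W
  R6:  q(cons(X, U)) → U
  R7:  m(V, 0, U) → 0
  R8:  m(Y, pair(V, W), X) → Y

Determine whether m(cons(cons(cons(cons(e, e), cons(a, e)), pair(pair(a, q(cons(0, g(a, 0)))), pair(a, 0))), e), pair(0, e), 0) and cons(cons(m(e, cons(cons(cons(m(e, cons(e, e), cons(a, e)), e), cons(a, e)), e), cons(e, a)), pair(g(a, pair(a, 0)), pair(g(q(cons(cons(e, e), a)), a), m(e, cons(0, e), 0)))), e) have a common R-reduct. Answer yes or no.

Reduce t₁ = m(cons(cons(cons(cons(e, e), cons(a, e)), pair(pair(a, q(cons(0, g(a, 0)))), pair(a, 0))), e), pair(0, e), 0):
1. m(cons(cons(cons(cons(e, e), cons(a, e)), pair(pair(a, q(cons(0, g(a, 0)))), pair(a, 0))), e), pair(0, e), 0)  →  cons(cons(cons(cons(e, e), cons(a, e)), pair(pair(a, q(cons(0, g(a, 0)))), pair(a, 0))), e)   [R8 at ε]
2. cons(cons(cons(cons(e, e), cons(a, e)), pair(pair(a, q(cons(0, g(a, 0)))), pair(a, 0))), e)  →  cons(cons(cons(cons(e, e), cons(a, e)), pair(pair(a, g(a, 0)), pair(a, 0))), e)   [R6 at 1.2.1.2]
3. cons(cons(cons(cons(e, e), cons(a, e)), pair(pair(a, g(a, 0)), pair(a, 0))), e)  →  cons(cons(cons(cons(e, e), cons(a, e)), pair(pair(a, 0), pair(a, 0))), e)   [R4 at 1.2.1.2]

Reduce t₂ = cons(cons(m(e, cons(cons(cons(m(e, cons(e, e), cons(a, e)), e), cons(a, e)), e), cons(e, a)), pair(g(a, pair(a, 0)), pair(g(q(cons(cons(e, e), a)), a), m(e, cons(0, e), 0)))), e):
1. cons(cons(m(e, cons(cons(cons(m(e, cons(e, e), cons(a, e)), e), cons(a, e)), e), cons(e, a)), pair(g(a, pair(a, 0)), pair(g(q(cons(cons(e, e), a)), a), m(e, cons(0, e), 0)))), e)  →  cons(cons(cons(cons(m(e, cons(e, e), cons(a, e)), e), cons(a, e)), pair(g(a, pair(a, 0)), pair(g(q(cons(cons(e, e), a)), a), m(e, cons(0, e), 0)))), e)   [R3 at 1.1]
2. cons(cons(cons(cons(m(e, cons(e, e), cons(a, e)), e), cons(a, e)), pair(g(a, pair(a, 0)), pair(g(q(cons(cons(e, e), a)), a), m(e, cons(0, e), 0)))), e)  →  cons(cons(cons(cons(e, e), cons(a, e)), pair(g(a, pair(a, 0)), pair(g(q(cons(cons(e, e), a)), a), m(e, cons(0, e), 0)))), e)   [R3 at 1.1.1.1]
3. cons(cons(cons(cons(e, e), cons(a, e)), pair(g(a, pair(a, 0)), pair(g(q(cons(cons(e, e), a)), a), m(e, cons(0, e), 0)))), e)  →  cons(cons(cons(cons(e, e), cons(a, e)), pair(pair(a, 0), pair(g(q(cons(cons(e, e), a)), a), m(e, cons(0, e), 0)))), e)   [R4 at 1.2.1]
4. cons(cons(cons(cons(e, e), cons(a, e)), pair(pair(a, 0), pair(g(q(cons(cons(e, e), a)), a), m(e, cons(0, e), 0)))), e)  →  cons(cons(cons(cons(e, e), cons(a, e)), pair(pair(a, 0), pair(g(a, a), m(e, cons(0, e), 0)))), e)   [R6 at 1.2.2.1.1]
5. cons(cons(cons(cons(e, e), cons(a, e)), pair(pair(a, 0), pair(g(a, a), m(e, cons(0, e), 0)))), e)  →  cons(cons(cons(cons(e, e), cons(a, e)), pair(pair(a, 0), pair(a, m(e, cons(0, e), 0)))), e)   [R4 at 1.2.2.1]
6. cons(cons(cons(cons(e, e), cons(a, e)), pair(pair(a, 0), pair(a, m(e, cons(0, e), 0)))), e)  →  cons(cons(cons(cons(e, e), cons(a, e)), pair(pair(a, 0), pair(a, 0))), e)   [R3 at 1.2.2.2]

yes — NF(t₁) = cons(cons(cons(cons(e, e), cons(a, e)), pair(pair(a, 0), pair(a, 0))), e), NF(t₂) = cons(cons(cons(cons(e, e), cons(a, e)), pair(pair(a, 0), pair(a, 0))), e)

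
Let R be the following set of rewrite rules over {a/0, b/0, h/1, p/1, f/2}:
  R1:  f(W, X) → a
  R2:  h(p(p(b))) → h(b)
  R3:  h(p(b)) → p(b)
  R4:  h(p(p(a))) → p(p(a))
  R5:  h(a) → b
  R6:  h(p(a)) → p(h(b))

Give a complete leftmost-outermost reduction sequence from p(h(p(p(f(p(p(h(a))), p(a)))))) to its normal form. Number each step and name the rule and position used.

p(p(p(a)))

1. p(h(p(p(f(p(p(h(a))), p(a))))))  →  p(h(p(p(a))))   [R1 at 1.1.1.1]
2. p(h(p(p(a))))  →  p(p(p(a)))   [R4 at 1]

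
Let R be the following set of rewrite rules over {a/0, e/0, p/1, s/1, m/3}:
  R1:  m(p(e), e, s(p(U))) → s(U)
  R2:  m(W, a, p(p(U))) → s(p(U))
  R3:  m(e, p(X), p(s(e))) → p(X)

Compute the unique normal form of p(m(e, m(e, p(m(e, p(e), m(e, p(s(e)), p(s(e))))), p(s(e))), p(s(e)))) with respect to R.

p(p(p(e)))

1. p(m(e, m(e, p(m(e, p(e), m(e, p(s(e)), p(s(e))))), p(s(e))), p(s(e))))  →  p(m(e, p(m(e, p(e), m(e, p(s(e)), p(s(e))))), p(s(e))))   [R3 at 1.2]
2. p(m(e, p(m(e, p(e), m(e, p(s(e)), p(s(e))))), p(s(e))))  →  p(p(m(e, p(e), m(e, p(s(e)), p(s(e))))))   [R3 at 1]
3. p(p(m(e, p(e), m(e, p(s(e)), p(s(e))))))  →  p(p(m(e, p(e), p(s(e)))))   [R3 at 1.1.3]
4. p(p(m(e, p(e), p(s(e)))))  →  p(p(p(e)))   [R3 at 1.1]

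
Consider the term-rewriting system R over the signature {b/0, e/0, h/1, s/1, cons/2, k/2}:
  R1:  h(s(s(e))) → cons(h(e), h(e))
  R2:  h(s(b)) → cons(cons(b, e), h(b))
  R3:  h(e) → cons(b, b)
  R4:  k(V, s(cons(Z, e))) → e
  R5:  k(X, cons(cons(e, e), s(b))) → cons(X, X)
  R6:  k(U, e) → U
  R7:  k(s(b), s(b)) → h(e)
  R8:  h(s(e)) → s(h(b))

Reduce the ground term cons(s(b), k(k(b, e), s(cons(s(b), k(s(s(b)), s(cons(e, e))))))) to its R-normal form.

cons(s(b), e)

1. cons(s(b), k(k(b, e), s(cons(s(b), k(s(s(b)), s(cons(e, e)))))))  →  cons(s(b), k(b, s(cons(s(b), k(s(s(b)), s(cons(e, e)))))))   [R6 at 2.1]
2. cons(s(b), k(b, s(cons(s(b), k(s(s(b)), s(cons(e, e)))))))  →  cons(s(b), k(b, s(cons(s(b), e))))   [R4 at 2.2.1.2]
3. cons(s(b), k(b, s(cons(s(b), e))))  →  cons(s(b), e)   [R4 at 2]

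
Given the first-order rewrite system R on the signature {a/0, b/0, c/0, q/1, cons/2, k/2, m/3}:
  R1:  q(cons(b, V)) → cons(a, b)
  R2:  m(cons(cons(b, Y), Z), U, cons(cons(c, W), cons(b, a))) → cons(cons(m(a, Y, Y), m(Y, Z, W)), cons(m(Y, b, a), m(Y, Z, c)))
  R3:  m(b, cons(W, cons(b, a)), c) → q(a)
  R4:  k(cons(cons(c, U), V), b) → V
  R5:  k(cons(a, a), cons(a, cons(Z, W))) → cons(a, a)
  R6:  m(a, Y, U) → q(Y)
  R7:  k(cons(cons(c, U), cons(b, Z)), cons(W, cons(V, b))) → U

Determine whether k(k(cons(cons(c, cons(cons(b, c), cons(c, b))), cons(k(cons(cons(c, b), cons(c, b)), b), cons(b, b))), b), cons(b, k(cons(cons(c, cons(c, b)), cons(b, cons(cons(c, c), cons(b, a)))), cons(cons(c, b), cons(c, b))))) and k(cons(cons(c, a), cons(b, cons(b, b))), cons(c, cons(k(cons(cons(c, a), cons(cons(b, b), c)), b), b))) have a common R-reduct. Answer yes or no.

no — NF(t₁) = b, NF(t₂) = a

Reduce t₁ = k(k(cons(cons(c, cons(cons(b, c), cons(c, b))), cons(k(cons(cons(c, b), cons(c, b)), b), cons(b, b))), b), cons(b, k(cons(cons(c, cons(c, b)), cons(b, cons(cons(c, c), cons(b, a)))), cons(cons(c, b), cons(c, b))))):
1. k(k(cons(cons(c, cons(cons(b, c), cons(c, b))), cons(k(cons(cons(c, b), cons(c, b)), b), cons(b, b))), b), cons(b, k(cons(cons(c, cons(c, b)), cons(b, cons(cons(c, c), cons(b, a)))), cons(cons(c, b), cons(c, b)))))  →  k(cons(k(cons(cons(c, b), cons(c, b)), b), cons(b, b)), cons(b, k(cons(cons(c, cons(c, b)), cons(b, cons(cons(c, c), cons(b, a)))), cons(cons(c, b), cons(c, b)))))   [R4 at 1]
2. k(cons(k(cons(cons(c, b), cons(c, b)), b), cons(b, b)), cons(b, k(cons(cons(c, cons(c, b)), cons(b, cons(cons(c, c), cons(b, a)))), cons(cons(c, b), cons(c, b)))))  →  k(cons(cons(c, b), cons(b, b)), cons(b, k(cons(cons(c, cons(c, b)), cons(b, cons(cons(c, c), cons(b, a)))), cons(cons(c, b), cons(c, b)))))   [R4 at 1.1]
3. k(cons(cons(c, b), cons(b, b)), cons(b, k(cons(cons(c, cons(c, b)), cons(b, cons(cons(c, c), cons(b, a)))), cons(cons(c, b), cons(c, b)))))  →  k(cons(cons(c, b), cons(b, b)), cons(b, cons(c, b)))   [R7 at 2.2]
4. k(cons(cons(c, b), cons(b, b)), cons(b, cons(c, b)))  →  b   [R7 at ε]

Reduce t₂ = k(cons(cons(c, a), cons(b, cons(b, b))), cons(c, cons(k(cons(cons(c, a), cons(cons(b, b), c)), b), b))):
1. k(cons(cons(c, a), cons(b, cons(b, b))), cons(c, cons(k(cons(cons(c, a), cons(cons(b, b), c)), b), b)))  →  a   [R7 at ε]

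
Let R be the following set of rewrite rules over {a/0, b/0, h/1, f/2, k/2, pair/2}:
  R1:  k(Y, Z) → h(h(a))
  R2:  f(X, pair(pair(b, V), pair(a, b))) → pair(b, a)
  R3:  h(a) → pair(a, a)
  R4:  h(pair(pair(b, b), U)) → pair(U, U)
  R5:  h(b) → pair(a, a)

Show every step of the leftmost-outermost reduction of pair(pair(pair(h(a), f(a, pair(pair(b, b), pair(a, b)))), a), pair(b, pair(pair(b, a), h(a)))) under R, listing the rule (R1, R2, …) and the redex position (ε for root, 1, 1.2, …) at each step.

pair(pair(pair(pair(a, a), pair(b, a)), a), pair(b, pair(pair(b, a), pair(a, a))))

1. pair(pair(pair(h(a), f(a, pair(pair(b, b), pair(a, b)))), a), pair(b, pair(pair(b, a), h(a))))  →  pair(pair(pair(pair(a, a), f(a, pair(pair(b, b), pair(a, b)))), a), pair(b, pair(pair(b, a), h(a))))   [R3 at 1.1.1]
2. pair(pair(pair(pair(a, a), f(a, pair(pair(b, b), pair(a, b)))), a), pair(b, pair(pair(b, a), h(a))))  →  pair(pair(pair(pair(a, a), pair(b, a)), a), pair(b, pair(pair(b, a), h(a))))   [R2 at 1.1.2]
3. pair(pair(pair(pair(a, a), pair(b, a)), a), pair(b, pair(pair(b, a), h(a))))  →  pair(pair(pair(pair(a, a), pair(b, a)), a), pair(b, pair(pair(b, a), pair(a, a))))   [R3 at 2.2.2]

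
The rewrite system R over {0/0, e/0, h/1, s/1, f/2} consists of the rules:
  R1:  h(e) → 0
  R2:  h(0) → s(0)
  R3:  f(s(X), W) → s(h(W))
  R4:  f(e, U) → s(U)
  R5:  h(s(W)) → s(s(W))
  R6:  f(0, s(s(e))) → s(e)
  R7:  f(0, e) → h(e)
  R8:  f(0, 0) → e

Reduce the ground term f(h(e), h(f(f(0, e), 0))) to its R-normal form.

e

1. f(h(e), h(f(f(0, e), 0)))  →  f(0, h(f(f(0, e), 0)))   [R1 at 1]
2. f(0, h(f(f(0, e), 0)))  →  f(0, h(f(h(e), 0)))   [R7 at 2.1.1]
3. f(0, h(f(h(e), 0)))  →  f(0, h(f(0, 0)))   [R1 at 2.1.1]
4. f(0, h(f(0, 0)))  →  f(0, h(e))   [R8 at 2.1]
5. f(0, h(e))  →  f(0, 0)   [R1 at 2]
6. f(0, 0)  →  e   [R8 at ε]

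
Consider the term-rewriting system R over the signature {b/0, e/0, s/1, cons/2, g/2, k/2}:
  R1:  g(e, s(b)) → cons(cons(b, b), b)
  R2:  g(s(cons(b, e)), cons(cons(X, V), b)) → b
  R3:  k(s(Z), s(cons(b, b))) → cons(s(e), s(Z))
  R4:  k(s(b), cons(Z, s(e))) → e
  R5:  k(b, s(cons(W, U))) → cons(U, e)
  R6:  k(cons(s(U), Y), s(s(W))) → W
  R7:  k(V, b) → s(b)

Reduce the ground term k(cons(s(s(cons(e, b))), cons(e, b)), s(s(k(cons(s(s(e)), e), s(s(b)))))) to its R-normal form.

b

1. k(cons(s(s(cons(e, b))), cons(e, b)), s(s(k(cons(s(s(e)), e), s(s(b))))))  →  k(cons(s(s(e)), e), s(s(b)))   [R6 at ε]
2. k(cons(s(s(e)), e), s(s(b)))  →  b   [R6 at ε]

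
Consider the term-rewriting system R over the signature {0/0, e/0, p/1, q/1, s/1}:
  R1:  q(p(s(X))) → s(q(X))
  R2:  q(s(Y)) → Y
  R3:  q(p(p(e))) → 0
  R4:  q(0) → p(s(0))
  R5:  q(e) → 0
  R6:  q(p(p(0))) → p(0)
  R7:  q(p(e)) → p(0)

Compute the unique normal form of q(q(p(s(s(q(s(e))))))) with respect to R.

1. q(q(p(s(s(q(s(e)))))))  →  q(s(q(s(q(s(e))))))   [R1 at 1]
2. q(s(q(s(q(s(e))))))  →  q(s(q(s(e))))   [R2 at ε]
3. q(s(q(s(e))))  →  q(s(e))   [R2 at ε]
4. q(s(e))  →  e   [R2 at ε]

e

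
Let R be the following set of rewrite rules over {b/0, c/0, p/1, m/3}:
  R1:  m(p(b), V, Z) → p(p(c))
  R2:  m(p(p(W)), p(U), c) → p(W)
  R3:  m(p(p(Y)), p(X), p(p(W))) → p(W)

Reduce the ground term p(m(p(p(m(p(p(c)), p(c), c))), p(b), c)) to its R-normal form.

1. p(m(p(p(m(p(p(c)), p(c), c))), p(b), c))  →  p(p(m(p(p(c)), p(c), c)))   [R2 at 1]
2. p(p(m(p(p(c)), p(c), c)))  →  p(p(p(c)))   [R2 at 1.1]

p(p(p(c)))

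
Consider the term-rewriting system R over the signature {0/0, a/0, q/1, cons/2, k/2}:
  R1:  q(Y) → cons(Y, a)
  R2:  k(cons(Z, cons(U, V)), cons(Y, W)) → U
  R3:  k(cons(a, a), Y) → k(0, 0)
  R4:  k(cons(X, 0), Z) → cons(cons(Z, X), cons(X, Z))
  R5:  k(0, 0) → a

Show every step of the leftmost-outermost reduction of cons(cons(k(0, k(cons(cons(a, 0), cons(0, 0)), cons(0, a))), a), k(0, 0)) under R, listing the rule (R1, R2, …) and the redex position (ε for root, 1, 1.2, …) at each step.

1. cons(cons(k(0, k(cons(cons(a, 0), cons(0, 0)), cons(0, a))), a), k(0, 0))  →  cons(cons(k(0, 0), a), k(0, 0))   [R2 at 1.1.2]
2. cons(cons(k(0, 0), a), k(0, 0))  →  cons(cons(a, a), k(0, 0))   [R5 at 1.1]
3. cons(cons(a, a), k(0, 0))  →  cons(cons(a, a), a)   [R5 at 2]

cons(cons(a, a), a)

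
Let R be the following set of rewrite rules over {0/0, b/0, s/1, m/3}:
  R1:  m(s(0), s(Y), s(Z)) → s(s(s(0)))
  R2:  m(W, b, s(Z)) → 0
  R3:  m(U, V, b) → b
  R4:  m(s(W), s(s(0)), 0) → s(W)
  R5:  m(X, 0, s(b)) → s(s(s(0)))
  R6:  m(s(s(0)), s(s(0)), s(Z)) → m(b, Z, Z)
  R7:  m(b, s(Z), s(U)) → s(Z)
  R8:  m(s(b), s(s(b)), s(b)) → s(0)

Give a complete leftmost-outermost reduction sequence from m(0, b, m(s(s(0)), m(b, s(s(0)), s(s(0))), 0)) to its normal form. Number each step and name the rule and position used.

0

1. m(0, b, m(s(s(0)), m(b, s(s(0)), s(s(0))), 0))  →  m(0, b, m(s(s(0)), s(s(0)), 0))   [R7 at 3.2]
2. m(0, b, m(s(s(0)), s(s(0)), 0))  →  m(0, b, s(s(0)))   [R4 at 3]
3. m(0, b, s(s(0)))  →  0   [R2 at ε]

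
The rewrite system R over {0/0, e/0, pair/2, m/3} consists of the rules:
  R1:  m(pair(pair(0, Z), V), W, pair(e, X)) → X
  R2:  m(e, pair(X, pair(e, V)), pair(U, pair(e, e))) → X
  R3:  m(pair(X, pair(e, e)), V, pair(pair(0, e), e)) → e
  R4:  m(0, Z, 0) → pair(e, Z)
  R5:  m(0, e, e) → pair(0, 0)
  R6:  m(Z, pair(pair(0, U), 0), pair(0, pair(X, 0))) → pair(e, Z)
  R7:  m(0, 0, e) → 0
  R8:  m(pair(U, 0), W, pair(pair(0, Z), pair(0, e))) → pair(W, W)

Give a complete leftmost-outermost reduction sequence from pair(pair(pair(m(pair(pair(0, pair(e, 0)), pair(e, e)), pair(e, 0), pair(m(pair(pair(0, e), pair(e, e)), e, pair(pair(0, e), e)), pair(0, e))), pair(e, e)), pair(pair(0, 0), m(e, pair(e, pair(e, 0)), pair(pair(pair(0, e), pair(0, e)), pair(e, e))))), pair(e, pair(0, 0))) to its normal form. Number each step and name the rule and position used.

pair(pair(pair(pair(0, e), pair(e, e)), pair(pair(0, 0), e)), pair(e, pair(0, 0)))

1. pair(pair(pair(m(pair(pair(0, pair(e, 0)), pair(e, e)), pair(e, 0), pair(m(pair(pair(0, e), pair(e, e)), e, pair(pair(0, e), e)), pair(0, e))), pair(e, e)), pair(pair(0, 0), m(e, pair(e, pair(e, 0)), pair(pair(pair(0, e), pair(0, e)), pair(e, e))))), pair(e, pair(0, 0)))  →  pair(pair(pair(m(pair(pair(0, pair(e, 0)), pair(e, e)), pair(e, 0), pair(e, pair(0, e))), pair(e, e)), pair(pair(0, 0), m(e, pair(e, pair(e, 0)), pair(pair(pair(0, e), pair(0, e)), pair(e, e))))), pair(e, pair(0, 0)))   [R3 at 1.1.1.3.1]
2. pair(pair(pair(m(pair(pair(0, pair(e, 0)), pair(e, e)), pair(e, 0), pair(e, pair(0, e))), pair(e, e)), pair(pair(0, 0), m(e, pair(e, pair(e, 0)), pair(pair(pair(0, e), pair(0, e)), pair(e, e))))), pair(e, pair(0, 0)))  →  pair(pair(pair(pair(0, e), pair(e, e)), pair(pair(0, 0), m(e, pair(e, pair(e, 0)), pair(pair(pair(0, e), pair(0, e)), pair(e, e))))), pair(e, pair(0, 0)))   [R1 at 1.1.1]
3. pair(pair(pair(pair(0, e), pair(e, e)), pair(pair(0, 0), m(e, pair(e, pair(e, 0)), pair(pair(pair(0, e), pair(0, e)), pair(e, e))))), pair(e, pair(0, 0)))  →  pair(pair(pair(pair(0, e), pair(e, e)), pair(pair(0, 0), e)), pair(e, pair(0, 0)))   [R2 at 1.2.2]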